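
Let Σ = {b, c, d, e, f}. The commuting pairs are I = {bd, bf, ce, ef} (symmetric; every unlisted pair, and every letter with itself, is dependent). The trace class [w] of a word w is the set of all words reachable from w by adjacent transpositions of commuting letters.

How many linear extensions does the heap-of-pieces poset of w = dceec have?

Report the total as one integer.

6

piece 0:d — minimal
piece 1:c rests on {0:d}
piece 2:e rests on {0:d}
piece 3:e rests on {2:e}
piece 4:c rests on {1:c}
minimal pieces: {0:d}
ways to finish when only these pieces remain (= sum over removing one remaining piece with nothing left below it):
  1 left: {3}→1  {4}→1
  2 left: {1,4}→1  {2,3}→1  {3,4}→2
  3 left: {1,3,4}→3  {2,3,4}→3
  placing 0:d first → 6 extensions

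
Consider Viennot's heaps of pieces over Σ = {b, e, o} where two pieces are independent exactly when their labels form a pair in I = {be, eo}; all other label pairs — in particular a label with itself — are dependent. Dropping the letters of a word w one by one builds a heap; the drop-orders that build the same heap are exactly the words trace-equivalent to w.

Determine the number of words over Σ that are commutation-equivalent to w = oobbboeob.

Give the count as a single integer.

0(o) covers ∅
1(o) covers 0:o
2(b) covers 1:o
3(b) covers 2:b
4(b) covers 3:b
5(o) covers 4:b
6(e) covers ∅
7(o) covers 5:o
8(b) covers 7:o
floor of heap: 0:o, 6:e
completions by unplaced set U, small U first (add the entries for U minus each lowest piece of U):
  |U|=1: {6}:1  {8}:1
  |U|=2: {6,8}:2  {7,8}:1
  |U|=3: {5,7,8}:1  {6,7,8}:3
  |U|=4: {4,5,7,8}:1  {5,6,7,8}:4
  |U|=5: {3,4,5,7,8}:1  {4,5,6,7,8}:5
  |U|=6: {2,3,4,5,7,8}:1  {3,4,5,6,7,8}:6
  |U|=7: {1,2,3,4,5,7,8}:1  {2,3,4,5,6,7,8}:7
  start at 0(o): 8
  start at 6(e): 1
sum over floor = 9

9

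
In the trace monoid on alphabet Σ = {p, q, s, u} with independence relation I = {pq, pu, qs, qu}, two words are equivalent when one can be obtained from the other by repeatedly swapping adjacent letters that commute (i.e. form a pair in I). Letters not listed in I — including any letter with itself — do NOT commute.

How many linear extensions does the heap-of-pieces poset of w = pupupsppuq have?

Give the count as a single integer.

300

piece 0:p — minimal
piece 1:u — minimal
piece 2:p rests on {0:p}
piece 3:u rests on {1:u}
piece 4:p rests on {2:p}
piece 5:s rests on {3:u, 4:p}
piece 6:p rests on {5:s}
piece 7:p rests on {6:p}
piece 8:u rests on {5:s}
piece 9:q — minimal
minimal pieces: {0:p, 1:u, 9:q}
ways to finish when only these pieces remain (= sum over removing one remaining piece with nothing left below it):
  1 left: {7}→1  {8}→1  {9}→1
  2 left: {6,7}→1  {7,8}→2  {7,9}→2  {8,9}→2
  3 left: {6,7,8}→3  {6,7,9}→3  {7,8,9}→6
  4 left: {5,6,7,8}→3  {6,7,8,9}→12
  5 left: {3,5,6,7,8}→3  {4,5,6,7,8}→3  {5,6,7,8,9}→15
  6 left: {1,3,5,6,7,8}→3  {2,4,5,6,7,8}→3  {3,4,5,6,7,8}→6  {3,5,6,7,8,9}→18  {4,5,6,7,8,9}→18
  7 left: {0,2,4,5,6,7,8}→3  {1,3,4,5,6,7,8}→9  {1,3,5,6,7,8,9}→21  {2,3,4,5,6,7,8}→9  {2,4,5,6,7,8,9}→21  {3,4,5,6,7,8,9}→42
  8 left: {0,2,3,4,5,6,7,8}→12  {0,2,4,5,6,7,8,9}→24  {1,2,3,4,5,6,7,8}→18  {1,3,4,5,6,7,8,9}→72  {2,3,4,5,6,7,8,9}→72
  placing 0:p first → 162 extensions
  placing 1:u first → 108 extensions
  placing 9:q first → 30 extensions
total linear extensions = 300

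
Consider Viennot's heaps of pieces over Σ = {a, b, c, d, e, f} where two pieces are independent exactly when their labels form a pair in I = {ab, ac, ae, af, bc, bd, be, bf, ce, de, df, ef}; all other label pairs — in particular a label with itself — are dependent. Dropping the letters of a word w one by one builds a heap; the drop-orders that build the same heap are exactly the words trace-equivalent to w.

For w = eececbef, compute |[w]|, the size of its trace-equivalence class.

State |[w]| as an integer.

0(e) covers ∅
1(e) covers 0:e
2(c) covers ∅
3(e) covers 1:e
4(c) covers 2:c
5(b) covers ∅
6(e) covers 3:e
7(f) covers 4:c
floor of heap: 0:e, 2:c, 5:b
completions by unplaced set U, small U first (add the entries for U minus each lowest piece of U):
  |U|=1: {5}:1  {6}:1  {7}:1
  |U|=2: {3,6}:1  {4,7}:1  {5,6}:2  {5,7}:2  {6,7}:2
  |U|=3: {1,3,6}:1  {2,4,7}:1  {3,5,6}:3  {3,6,7}:3  {4,5,7}:3  {4,6,7}:3  {5,6,7}:6
  |U|=4: {0,1,3,6}:1  {1,3,5,6}:4  {1,3,6,7}:4  {2,4,5,7}:4  {2,4,6,7}:4  {3,4,6,7}:6  {3,5,6,7}:12  {4,5,6,7}:12
  |U|=5: {0,1,3,5,6}:5  {0,1,3,6,7}:5  {1,3,4,6,7}:10  {1,3,5,6,7}:20  {2,3,4,6,7}:10  {2,4,5,6,7}:20  {3,4,5,6,7}:30
  |U|=6: {0,1,3,4,6,7}:15  {0,1,3,5,6,7}:30  {1,2,3,4,6,7}:20  {1,3,4,5,6,7}:60  {2,3,4,5,6,7}:60
  start at 0(e): 140
  start at 2(c): 105
  start at 5(b): 35
sum over floor = 280

280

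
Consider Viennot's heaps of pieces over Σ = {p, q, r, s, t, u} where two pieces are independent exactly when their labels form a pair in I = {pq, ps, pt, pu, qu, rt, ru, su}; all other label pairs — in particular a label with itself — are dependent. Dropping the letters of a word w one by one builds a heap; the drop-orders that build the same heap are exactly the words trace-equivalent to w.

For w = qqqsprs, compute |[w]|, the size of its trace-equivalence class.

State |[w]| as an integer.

drop 0:q onto floor
drop 1:q onto {0:q}
drop 2:q onto {1:q}
drop 3:s onto {2:q}
drop 4:p onto floor
drop 5:r onto {3:s, 4:p}
drop 6:s onto {5:r}
ground layer = {0:q, 4:p}
drop-orders for the pieces not yet dropped (sum over which currently-grounded one goes next):
  1 to go: {6} 1
  2 to go: {5,6} 1
  3 to go: {3,5,6} 1  {4,5,6} 1
  4 to go: {2,3,5,6} 1  {3,4,5,6} 2
  5 to go: {1,2,3,5,6} 1  {2,3,4,5,6} 3
  if 0:q drops first: 4 orders
  if 4:p drops first: 1 orders
heap linearizations: 5

5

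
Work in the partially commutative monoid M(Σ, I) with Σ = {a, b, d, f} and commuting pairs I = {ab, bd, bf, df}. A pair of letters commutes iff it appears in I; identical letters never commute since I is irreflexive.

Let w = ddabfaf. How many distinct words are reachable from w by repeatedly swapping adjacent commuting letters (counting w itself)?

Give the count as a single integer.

7

#0=d has no predecessor
#1=d depends on [0:d]
#2=a depends on [1:d]
#3=b has no predecessor
#4=f depends on [2:a]
#5=a depends on [4:f]
#6=f depends on [5:a]
sources: [0:d, 3:b]
N(rest) = Σ N(rest − s) over sources s of rest; N(one piece) = 1:
  size 1 → [3]=1  [6]=1
  size 2 → [3,6]=2  [5,6]=1
  size 3 → [3,5,6]=3  [4,5,6]=1
  size 4 → [2,4,5,6]=1  [3,4,5,6]=4
  size 5 → [1,2,4,5,6]=1  [2,3,4,5,6]=5
  first=0(d) contributes 6
  first=3(b) contributes 1
|[w]| = 7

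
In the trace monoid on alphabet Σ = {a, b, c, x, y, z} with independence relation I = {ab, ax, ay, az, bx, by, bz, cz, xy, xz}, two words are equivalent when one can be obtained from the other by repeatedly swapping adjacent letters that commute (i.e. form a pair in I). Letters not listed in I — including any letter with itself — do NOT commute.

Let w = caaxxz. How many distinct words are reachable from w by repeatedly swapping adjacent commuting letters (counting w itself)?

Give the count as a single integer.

drop 0:c onto floor
drop 1:a onto {0:c}
drop 2:a onto {1:a}
drop 3:x onto {0:c}
drop 4:x onto {3:x}
drop 5:z onto floor
ground layer = {0:c, 5:z}
drop-orders for the pieces not yet dropped (sum over which currently-grounded one goes next):
  1 to go: {2} 1  {4} 1  {5} 1
  2 to go: {1,2} 1  {2,4} 2  {2,5} 2  {3,4} 1  {4,5} 2
  3 to go: {1,2,4} 3  {1,2,5} 3  {2,3,4} 3  {2,4,5} 6  {3,4,5} 3
  4 to go: {1,2,3,4} 6  {1,2,4,5} 12  {2,3,4,5} 12
  if 0:c drops first: 30 orders
  if 5:z drops first: 6 orders
heap linearizations: 36

36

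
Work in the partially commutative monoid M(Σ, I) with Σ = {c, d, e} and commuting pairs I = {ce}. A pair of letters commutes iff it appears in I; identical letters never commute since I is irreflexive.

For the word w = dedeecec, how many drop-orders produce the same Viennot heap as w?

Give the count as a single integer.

#0=d has no predecessor
#1=e depends on [0:d]
#2=d depends on [1:e]
#3=e depends on [2:d]
#4=e depends on [3:e]
#5=c depends on [2:d]
#6=e depends on [4:e]
#7=c depends on [5:c]
sources: [0:d]
N(rest) = Σ N(rest − s) over sources s of rest; N(one piece) = 1:
  size 1 → [6]=1  [7]=1
  size 2 → [4,6]=1  [5,7]=1  [6,7]=2
  size 3 → [3,4,6]=1  [4,6,7]=3  [5,6,7]=3
  size 4 → [3,4,6,7]=4  [4,5,6,7]=6
  size 5 → [3,4,5,6,7]=10
  size 6 → [2,3,4,5,6,7]=10
  first=0(d) contributes 10

10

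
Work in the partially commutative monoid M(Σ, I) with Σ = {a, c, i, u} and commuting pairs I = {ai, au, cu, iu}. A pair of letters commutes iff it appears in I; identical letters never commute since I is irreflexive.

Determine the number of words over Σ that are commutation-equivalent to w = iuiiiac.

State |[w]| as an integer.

35

#0=i has no predecessor
#1=u has no predecessor
#2=i depends on [0:i]
#3=i depends on [2:i]
#4=i depends on [3:i]
#5=a has no predecessor
#6=c depends on [4:i, 5:a]
sources: [0:i, 1:u, 5:a]
N(rest) = Σ N(rest − s) over sources s of rest; N(one piece) = 1:
  size 1 → [1]=1  [6]=1
  size 2 → [1,6]=2  [4,6]=1  [5,6]=1
  size 3 → [1,4,6]=3  [1,5,6]=3  [3,4,6]=1  [4,5,6]=2
  size 4 → [1,3,4,6]=4  [1,4,5,6]=8  [2,3,4,6]=1  [3,4,5,6]=3
  size 5 → [0,2,3,4,6]=1  [1,2,3,4,6]=5  [1,3,4,5,6]=15  [2,3,4,5,6]=4
  first=0(i) contributes 24
  first=1(u) contributes 5
  first=5(a) contributes 6
|[w]| = 35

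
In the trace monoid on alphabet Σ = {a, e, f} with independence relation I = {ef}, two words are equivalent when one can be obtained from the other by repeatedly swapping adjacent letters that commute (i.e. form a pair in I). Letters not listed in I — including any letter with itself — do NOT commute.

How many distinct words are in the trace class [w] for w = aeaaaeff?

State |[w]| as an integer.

piece 0:a — minimal
piece 1:e rests on {0:a}
piece 2:a rests on {1:e}
piece 3:a rests on {2:a}
piece 4:a rests on {3:a}
piece 5:e rests on {4:a}
piece 6:f rests on {4:a}
piece 7:f rests on {6:f}
minimal pieces: {0:a}
ways to finish when only these pieces remain (= sum over removing one remaining piece with nothing left below it):
  1 left: {5}→1  {7}→1
  2 left: {5,7}→2  {6,7}→1
  3 left: {5,6,7}→3
  4 left: {4,5,6,7}→3
  5 left: {3,4,5,6,7}→3
  6 left: {2,3,4,5,6,7}→3
  placing 0:a first → 3 extensions

3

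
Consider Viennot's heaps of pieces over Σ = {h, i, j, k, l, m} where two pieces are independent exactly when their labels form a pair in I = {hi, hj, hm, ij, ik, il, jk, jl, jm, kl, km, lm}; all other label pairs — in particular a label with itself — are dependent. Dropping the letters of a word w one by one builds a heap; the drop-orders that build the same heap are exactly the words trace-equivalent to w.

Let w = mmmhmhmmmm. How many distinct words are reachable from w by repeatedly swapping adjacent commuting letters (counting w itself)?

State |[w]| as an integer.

45

piece 0:m — minimal
piece 1:m rests on {0:m}
piece 2:m rests on {1:m}
piece 3:h — minimal
piece 4:m rests on {2:m}
piece 5:h rests on {3:h}
piece 6:m rests on {4:m}
piece 7:m rests on {6:m}
piece 8:m rests on {7:m}
piece 9:m rests on {8:m}
minimal pieces: {0:m, 3:h}
ways to finish when only these pieces remain (= sum over removing one remaining piece with nothing left below it):
  1 left: {5}→1  {9}→1
  2 left: {3,5}→1  {5,9}→2  {8,9}→1
  3 left: {3,5,9}→3  {5,8,9}→3  {7,8,9}→1
  4 left: {3,5,8,9}→6  {5,7,8,9}→4  {6,7,8,9}→1
  5 left: {3,5,7,8,9}→10  {4,6,7,8,9}→1  {5,6,7,8,9}→5
  6 left: {2,4,6,7,8,9}→1  {3,5,6,7,8,9}→15  {4,5,6,7,8,9}→6
  7 left: {1,2,4,6,7,8,9}→1  {2,4,5,6,7,8,9}→7  {3,4,5,6,7,8,9}→21
  8 left: {0,1,2,4,6,7,8,9}→1  {1,2,4,5,6,7,8,9}→8  {2,3,4,5,6,7,8,9}→28
  placing 0:m first → 36 extensions
  placing 3:h first → 9 extensions
total linear extensions = 45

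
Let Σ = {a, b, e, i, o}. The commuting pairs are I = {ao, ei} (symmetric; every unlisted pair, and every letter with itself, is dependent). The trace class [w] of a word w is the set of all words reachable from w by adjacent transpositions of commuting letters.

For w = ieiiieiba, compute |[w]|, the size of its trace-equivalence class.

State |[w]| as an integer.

21

piece 0:i — minimal
piece 1:e — minimal
piece 2:i rests on {0:i}
piece 3:i rests on {2:i}
piece 4:i rests on {3:i}
piece 5:e rests on {1:e}
piece 6:i rests on {4:i}
piece 7:b rests on {5:e, 6:i}
piece 8:a rests on {7:b}
minimal pieces: {0:i, 1:e}
ways to finish when only these pieces remain (= sum over removing one remaining piece with nothing left below it):
  1 left: {8}→1
  2 left: {7,8}→1
  3 left: {5,7,8}→1  {6,7,8}→1
  4 left: {1,5,7,8}→1  {4,6,7,8}→1  {5,6,7,8}→2
  5 left: {1,5,6,7,8}→3  {3,4,6,7,8}→1  {4,5,6,7,8}→3
  6 left: {1,4,5,6,7,8}→6  {2,3,4,6,7,8}→1  {3,4,5,6,7,8}→4
  7 left: {0,2,3,4,6,7,8}→1  {1,3,4,5,6,7,8}→10  {2,3,4,5,6,7,8}→5
  placing 0:i first → 15 extensions
  placing 1:e first → 6 extensions
total linear extensions = 21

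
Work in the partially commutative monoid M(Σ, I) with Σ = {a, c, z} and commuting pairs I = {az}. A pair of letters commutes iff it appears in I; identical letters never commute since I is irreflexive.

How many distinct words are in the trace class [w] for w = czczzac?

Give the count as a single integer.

3

drop 0:c onto floor
drop 1:z onto {0:c}
drop 2:c onto {1:z}
drop 3:z onto {2:c}
drop 4:z onto {3:z}
drop 5:a onto {2:c}
drop 6:c onto {4:z, 5:a}
ground layer = {0:c}
drop-orders for the pieces not yet dropped (sum over which currently-grounded one goes next):
  1 to go: {6} 1
  2 to go: {4,6} 1  {5,6} 1
  3 to go: {3,4,6} 1  {4,5,6} 2
  4 to go: {3,4,5,6} 3
  5 to go: {2,3,4,5,6} 3
  if 0:c drops first: 3 orders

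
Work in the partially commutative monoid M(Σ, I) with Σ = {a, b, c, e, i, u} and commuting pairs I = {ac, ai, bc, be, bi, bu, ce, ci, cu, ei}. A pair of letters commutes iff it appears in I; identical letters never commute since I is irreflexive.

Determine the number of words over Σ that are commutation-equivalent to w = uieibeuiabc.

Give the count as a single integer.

0(u) covers ∅
1(i) covers 0:u
2(e) covers 0:u
3(i) covers 1:i
4(b) covers ∅
5(e) covers 2:e
6(u) covers 3:i, 5:e
7(i) covers 6:u
8(a) covers 4:b, 6:u
9(b) covers 8:a
10(c) covers ∅
floor of heap: 0:u, 4:b, 10:c
completions by unplaced set U, small U first (add the entries for U minus each lowest piece of U):
  |U|=1: {7}:1  {9}:1  {10}:1
  |U|=2: {7,9}:2  {7,10}:2  {8,9}:1  {9,10}:2
  |U|=3: {4,8,9}:1  {7,8,9}:3  {7,9,10}:6  {8,9,10}:3
  |U|=4: {4,7,8,9}:4  {4,8,9,10}:4  {6,7,8,9}:3  {7,8,9,10}:12
  |U|=5: {3,6,7,8,9}:3  {4,6,7,8,9}:7  {4,7,8,9,10}:20  {5,6,7,8,9}:3  {6,7,8,9,10}:15
  |U|=6: {1,3,6,7,8,9}:3  {2,5,6,7,8,9}:3  {3,4,6,7,8,9}:10  {3,5,6,7,8,9}:6  {3,6,7,8,9,10}:18  {4,5,6,7,8,9}:10  {4,6,7,8,9,10}:42  {5,6,7,8,9,10}:18
  |U|=7: {1,3,4,6,7,8,9}:13  {1,3,5,6,7,8,9}:9  {1,3,6,7,8,9,10}:21  {2,3,5,6,7,8,9}:9  {2,4,5,6,7,8,9}:13  {2,5,6,7,8,9,10}:21  {3,4,5,6,7,8,9}:26  {3,4,6,7,8,9,10}:70  {3,5,6,7,8,9,10}:42  {4,5,6,7,8,9,10}:70
  |U|=8: {1,2,3,5,6,7,8,9}:18  {1,3,4,5,6,7,8,9}:48  {1,3,4,6,7,8,9,10}:104  {1,3,5,6,7,8,9,10}:72  {2,3,4,5,6,7,8,9}:48  {2,3,5,6,7,8,9,10}:72  {2,4,5,6,7,8,9,10}:104  {3,4,5,6,7,8,9,10}:208
  |U|=9: {0,1,2,3,5,6,7,8,9}:18  {1,2,3,4,5,6,7,8,9}:114  {1,2,3,5,6,7,8,9,10}:162  {1,3,4,5,6,7,8,9,10}:432  {2,3,4,5,6,7,8,9,10}:432
  start at 0(u): 1140
  start at 4(b): 180
  start at 10(c): 132
sum over floor = 1452

1452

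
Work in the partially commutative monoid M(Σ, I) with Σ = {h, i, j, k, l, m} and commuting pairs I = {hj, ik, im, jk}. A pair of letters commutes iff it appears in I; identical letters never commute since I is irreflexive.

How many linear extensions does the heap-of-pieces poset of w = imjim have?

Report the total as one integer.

0(i) covers ∅
1(m) covers ∅
2(j) covers 0:i, 1:m
3(i) covers 2:j
4(m) covers 2:j
floor of heap: 0:i, 1:m
completions by unplaced set U, small U first (add the entries for U minus each lowest piece of U):
  |U|=1: {3}:1  {4}:1
  |U|=2: {3,4}:2
  |U|=3: {2,3,4}:2
  start at 0(i): 2
  start at 1(m): 2
sum over floor = 4

4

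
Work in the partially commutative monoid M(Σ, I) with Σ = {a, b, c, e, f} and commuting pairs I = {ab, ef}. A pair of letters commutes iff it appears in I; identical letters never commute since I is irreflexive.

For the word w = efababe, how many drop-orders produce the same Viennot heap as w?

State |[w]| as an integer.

piece 0:e — minimal
piece 1:f — minimal
piece 2:a rests on {0:e, 1:f}
piece 3:b rests on {0:e, 1:f}
piece 4:a rests on {2:a}
piece 5:b rests on {3:b}
piece 6:e rests on {4:a, 5:b}
minimal pieces: {0:e, 1:f}
ways to finish when only these pieces remain (= sum over removing one remaining piece with nothing left below it):
  1 left: {6}→1
  2 left: {4,6}→1  {5,6}→1
  3 left: {2,4,6}→1  {3,5,6}→1  {4,5,6}→2
  4 left: {2,4,5,6}→3  {3,4,5,6}→3
  5 left: {2,3,4,5,6}→6
  placing 0:e first → 6 extensions
  placing 1:f first → 6 extensions
total linear extensions = 12

12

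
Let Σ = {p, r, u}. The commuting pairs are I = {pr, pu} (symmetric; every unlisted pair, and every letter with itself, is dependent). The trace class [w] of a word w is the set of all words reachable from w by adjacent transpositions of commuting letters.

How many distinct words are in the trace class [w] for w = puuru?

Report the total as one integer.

drop 0:p onto floor
drop 1:u onto floor
drop 2:u onto {1:u}
drop 3:r onto {2:u}
drop 4:u onto {3:r}
ground layer = {0:p, 1:u}
drop-orders for the pieces not yet dropped (sum over which currently-grounded one goes next):
  1 to go: {0} 1  {4} 1
  2 to go: {0,4} 2  {3,4} 1
  3 to go: {0,3,4} 3  {2,3,4} 1
  if 0:p drops first: 1 orders
  if 1:u drops first: 4 orders
heap linearizations: 5

5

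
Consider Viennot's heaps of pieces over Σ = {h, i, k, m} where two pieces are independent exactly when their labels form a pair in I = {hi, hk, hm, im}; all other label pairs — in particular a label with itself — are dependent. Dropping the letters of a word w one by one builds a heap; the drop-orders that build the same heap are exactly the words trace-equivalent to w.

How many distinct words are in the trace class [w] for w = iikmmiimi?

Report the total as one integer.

piece 0:i — minimal
piece 1:i rests on {0:i}
piece 2:k rests on {1:i}
piece 3:m rests on {2:k}
piece 4:m rests on {3:m}
piece 5:i rests on {2:k}
piece 6:i rests on {5:i}
piece 7:m rests on {4:m}
piece 8:i rests on {6:i}
minimal pieces: {0:i}
ways to finish when only these pieces remain (= sum over removing one remaining piece with nothing left below it):
  1 left: {7}→1  {8}→1
  2 left: {4,7}→1  {6,8}→1  {7,8}→2
  3 left: {3,4,7}→1  {4,7,8}→3  {5,6,8}→1  {6,7,8}→3
  4 left: {3,4,7,8}→4  {4,6,7,8}→6  {5,6,7,8}→4
  5 left: {3,4,6,7,8}→10  {4,5,6,7,8}→10
  6 left: {3,4,5,6,7,8}→20
  7 left: {2,3,4,5,6,7,8}→20
  placing 0:i first → 20 extensions

20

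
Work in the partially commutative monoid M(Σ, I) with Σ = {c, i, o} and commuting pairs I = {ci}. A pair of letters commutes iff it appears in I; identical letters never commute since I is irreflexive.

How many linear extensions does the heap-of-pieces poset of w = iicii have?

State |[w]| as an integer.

5

0(i) covers ∅
1(i) covers 0:i
2(c) covers ∅
3(i) covers 1:i
4(i) covers 3:i
floor of heap: 0:i, 2:c
completions by unplaced set U, small U first (add the entries for U minus each lowest piece of U):
  |U|=1: {2}:1  {4}:1
  |U|=2: {2,4}:2  {3,4}:1
  |U|=3: {1,3,4}:1  {2,3,4}:3
  start at 0(i): 4
  start at 2(c): 1
sum over floor = 5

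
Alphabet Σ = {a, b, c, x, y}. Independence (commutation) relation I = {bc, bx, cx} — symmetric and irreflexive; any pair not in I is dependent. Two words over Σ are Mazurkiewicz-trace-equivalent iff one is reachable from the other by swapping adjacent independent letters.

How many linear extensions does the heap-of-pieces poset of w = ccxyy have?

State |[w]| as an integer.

3

#0=c has no predecessor
#1=c depends on [0:c]
#2=x has no predecessor
#3=y depends on [1:c, 2:x]
#4=y depends on [3:y]
sources: [0:c, 2:x]
N(rest) = Σ N(rest − s) over sources s of rest; N(one piece) = 1:
  size 1 → [4]=1
  size 2 → [3,4]=1
  size 3 → [1,3,4]=1  [2,3,4]=1
  first=0(c) contributes 2
  first=2(x) contributes 1
|[w]| = 3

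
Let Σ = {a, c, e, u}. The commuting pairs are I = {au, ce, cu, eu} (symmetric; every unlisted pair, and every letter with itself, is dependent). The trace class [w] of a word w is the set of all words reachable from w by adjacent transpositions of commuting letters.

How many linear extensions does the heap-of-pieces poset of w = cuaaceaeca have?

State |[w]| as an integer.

#0=c has no predecessor
#1=u has no predecessor
#2=a depends on [0:c]
#3=a depends on [2:a]
#4=c depends on [3:a]
#5=e depends on [3:a]
#6=a depends on [4:c, 5:e]
#7=e depends on [6:a]
#8=c depends on [6:a]
#9=a depends on [7:e, 8:c]
sources: [0:c, 1:u]
N(rest) = Σ N(rest − s) over sources s of rest; N(one piece) = 1:
  size 1 → [1]=1  [9]=1
  size 2 → [1,9]=2  [7,9]=1  [8,9]=1
  size 3 → [1,7,9]=3  [1,8,9]=3  [7,8,9]=2
  size 4 → [1,7,8,9]=8  [6,7,8,9]=2
  size 5 → [1,6,7,8,9]=10  [4,6,7,8,9]=2  [5,6,7,8,9]=2
  size 6 → [1,4,6,7,8,9]=12  [1,5,6,7,8,9]=12  [4,5,6,7,8,9]=4
  size 7 → [1,4,5,6,7,8,9]=28  [3,4,5,6,7,8,9]=4
  size 8 → [1,3,4,5,6,7,8,9]=32  [2,3,4,5,6,7,8,9]=4
  first=0(c) contributes 36
  first=1(u) contributes 4
|[w]| = 40

40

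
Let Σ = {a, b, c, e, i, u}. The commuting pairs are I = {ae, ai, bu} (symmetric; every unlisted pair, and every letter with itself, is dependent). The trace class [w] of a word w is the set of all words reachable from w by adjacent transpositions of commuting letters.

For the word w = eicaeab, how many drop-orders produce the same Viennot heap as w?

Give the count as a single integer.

3

piece 0:e — minimal
piece 1:i rests on {0:e}
piece 2:c rests on {1:i}
piece 3:a rests on {2:c}
piece 4:e rests on {2:c}
piece 5:a rests on {3:a}
piece 6:b rests on {4:e, 5:a}
minimal pieces: {0:e}
ways to finish when only these pieces remain (= sum over removing one remaining piece with nothing left below it):
  1 left: {6}→1
  2 left: {4,6}→1  {5,6}→1
  3 left: {3,5,6}→1  {4,5,6}→2
  4 left: {3,4,5,6}→3
  5 left: {2,3,4,5,6}→3
  placing 0:e first → 3 extensions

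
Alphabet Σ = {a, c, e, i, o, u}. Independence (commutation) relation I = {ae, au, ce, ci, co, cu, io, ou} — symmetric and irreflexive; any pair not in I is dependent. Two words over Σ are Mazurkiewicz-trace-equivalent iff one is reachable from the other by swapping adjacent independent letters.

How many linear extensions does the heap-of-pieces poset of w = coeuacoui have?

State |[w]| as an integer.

186

#0=c has no predecessor
#1=o has no predecessor
#2=e depends on [1:o]
#3=u depends on [2:e]
#4=a depends on [0:c, 1:o]
#5=c depends on [4:a]
#6=o depends on [2:e, 4:a]
#7=u depends on [3:u]
#8=i depends on [4:a, 7:u]
sources: [0:c, 1:o]
N(rest) = Σ N(rest − s) over sources s of rest; N(one piece) = 1:
  size 1 → [5]=1  [6]=1  [8]=1
  size 2 → [5,6]=2  [5,8]=2  [6,8]=2  [7,8]=1
  size 3 → [3,7,8]=1  [5,6,8]=6  [5,7,8]=3  [6,7,8]=3
  size 4 → [3,5,7,8]=4  [3,6,7,8]=4  [4,5,6,8]=6  [5,6,7,8]=12
  size 5 → [0,4,5,6,8]=6  [2,3,6,7,8]=4  [3,5,6,7,8]=20  [4,5,6,7,8]=18
  size 6 → [0,4,5,6,7,8]=24  [2,3,5,6,7,8]=24  [3,4,5,6,7,8]=38
  size 7 → [0,3,4,5,6,7,8]=62  [2,3,4,5,6,7,8]=62
  first=0(c) contributes 62
  first=1(o) contributes 124
|[w]| = 186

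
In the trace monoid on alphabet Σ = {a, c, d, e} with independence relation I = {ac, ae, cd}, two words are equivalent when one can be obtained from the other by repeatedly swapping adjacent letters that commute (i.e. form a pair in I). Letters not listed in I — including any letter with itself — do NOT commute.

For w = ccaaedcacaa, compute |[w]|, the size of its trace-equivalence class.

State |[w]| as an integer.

#0=c has no predecessor
#1=c depends on [0:c]
#2=a has no predecessor
#3=a depends on [2:a]
#4=e depends on [1:c]
#5=d depends on [3:a, 4:e]
#6=c depends on [4:e]
#7=a depends on [5:d]
#8=c depends on [6:c]
#9=a depends on [7:a]
#10=a depends on [9:a]
sources: [0:c, 2:a]
N(rest) = Σ N(rest − s) over sources s of rest; N(one piece) = 1:
  size 1 → [8]=1  [10]=1
  size 2 → [6,8]=1  [8,10]=2  [9,10]=1
  size 3 → [6,8,10]=3  [7,9,10]=1  [8,9,10]=3
  size 4 → [5,7,9,10]=1  [6,8,9,10]=6  [7,8,9,10]=4
  size 5 → [3,5,7,9,10]=1  [5,7,8,9,10]=5  [6,7,8,9,10]=10
  size 6 → [2,3,5,7,9,10]=1  [3,5,7,8,9,10]=6  [5,6,7,8,9,10]=15
  size 7 → [2,3,5,7,8,9,10]=7  [3,5,6,7,8,9,10]=21  [4,5,6,7,8,9,10]=15
  size 8 → [1,4,5,6,7,8,9,10]=15  [2,3,5,6,7,8,9,10]=28  [3,4,5,6,7,8,9,10]=36
  size 9 → [0,1,4,5,6,7,8,9,10]=15  [1,3,4,5,6,7,8,9,10]=51  [2,3,4,5,6,7,8,9,10]=64
  first=0(c) contributes 115
  first=2(a) contributes 66
|[w]| = 181

181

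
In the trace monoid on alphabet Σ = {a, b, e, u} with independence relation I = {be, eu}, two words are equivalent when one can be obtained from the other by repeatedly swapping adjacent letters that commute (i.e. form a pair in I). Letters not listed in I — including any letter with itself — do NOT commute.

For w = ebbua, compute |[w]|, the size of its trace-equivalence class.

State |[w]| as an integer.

4

drop 0:e onto floor
drop 1:b onto floor
drop 2:b onto {1:b}
drop 3:u onto {2:b}
drop 4:a onto {0:e, 3:u}
ground layer = {0:e, 1:b}
drop-orders for the pieces not yet dropped (sum over which currently-grounded one goes next):
  1 to go: {4} 1
  2 to go: {0,4} 1  {3,4} 1
  3 to go: {0,3,4} 2  {2,3,4} 1
  if 0:e drops first: 1 orders
  if 1:b drops first: 3 orders
heap linearizations: 4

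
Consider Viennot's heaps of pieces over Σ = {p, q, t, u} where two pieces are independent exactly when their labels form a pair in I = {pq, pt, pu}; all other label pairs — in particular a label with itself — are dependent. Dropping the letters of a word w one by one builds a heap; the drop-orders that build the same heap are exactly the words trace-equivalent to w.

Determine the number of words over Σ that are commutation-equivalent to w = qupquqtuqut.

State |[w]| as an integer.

11

0(q) covers ∅
1(u) covers 0:q
2(p) covers ∅
3(q) covers 1:u
4(u) covers 3:q
5(q) covers 4:u
6(t) covers 5:q
7(u) covers 6:t
8(q) covers 7:u
9(u) covers 8:q
10(t) covers 9:u
floor of heap: 0:q, 2:p
completions by unplaced set U, small U first (add the entries for U minus each lowest piece of U):
  |U|=1: {2}:1  {10}:1
  |U|=2: {2,10}:2  {9,10}:1
  |U|=3: {2,9,10}:3  {8,9,10}:1
  |U|=4: {2,8,9,10}:4  {7,8,9,10}:1
  |U|=5: {2,7,8,9,10}:5  {6,7,8,9,10}:1
  |U|=6: {2,6,7,8,9,10}:6  {5,6,7,8,9,10}:1
  |U|=7: {2,5,6,7,8,9,10}:7  {4,5,6,7,8,9,10}:1
  |U|=8: {2,4,5,6,7,8,9,10}:8  {3,4,5,6,7,8,9,10}:1
  |U|=9: {1,3,4,5,6,7,8,9,10}:1  {2,3,4,5,6,7,8,9,10}:9
  start at 0(q): 10
  start at 2(p): 1
sum over floor = 11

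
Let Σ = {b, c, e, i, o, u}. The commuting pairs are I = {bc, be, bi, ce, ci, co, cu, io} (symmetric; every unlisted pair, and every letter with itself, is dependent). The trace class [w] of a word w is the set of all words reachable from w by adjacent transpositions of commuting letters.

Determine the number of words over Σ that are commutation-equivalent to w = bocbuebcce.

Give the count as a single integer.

0(b) covers ∅
1(o) covers 0:b
2(c) covers ∅
3(b) covers 1:o
4(u) covers 3:b
5(e) covers 4:u
6(b) covers 4:u
7(c) covers 2:c
8(c) covers 7:c
9(e) covers 5:e
floor of heap: 0:b, 2:c
completions by unplaced set U, small U first (add the entries for U minus each lowest piece of U):
  |U|=1: {6}:1  {8}:1  {9}:1
  |U|=2: {5,9}:1  {6,8}:2  {6,9}:2  {7,8}:1  {8,9}:2
  |U|=3: {2,7,8}:1  {5,6,9}:3  {5,8,9}:3  {6,7,8}:3  {6,8,9}:6  {7,8,9}:3
  |U|=4: {2,6,7,8}:4  {2,7,8,9}:4  {4,5,6,9}:3  {5,6,8,9}:12  {5,7,8,9}:6  {6,7,8,9}:12
  |U|=5: {2,5,7,8,9}:10  {2,6,7,8,9}:20  {3,4,5,6,9}:3  {4,5,6,8,9}:15  {5,6,7,8,9}:30
  |U|=6: {1,3,4,5,6,9}:3  {2,5,6,7,8,9}:60  {3,4,5,6,8,9}:18  {4,5,6,7,8,9}:45
  |U|=7: {0,1,3,4,5,6,9}:3  {1,3,4,5,6,8,9}:21  {2,4,5,6,7,8,9}:105  {3,4,5,6,7,8,9}:63
  |U|=8: {0,1,3,4,5,6,8,9}:24  {1,3,4,5,6,7,8,9}:84  {2,3,4,5,6,7,8,9}:168
  start at 0(b): 252
  start at 2(c): 108
sum over floor = 360

360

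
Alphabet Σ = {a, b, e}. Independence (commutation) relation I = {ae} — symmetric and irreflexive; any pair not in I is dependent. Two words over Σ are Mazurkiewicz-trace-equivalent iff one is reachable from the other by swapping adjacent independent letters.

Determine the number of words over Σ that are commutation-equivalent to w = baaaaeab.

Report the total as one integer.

6

drop 0:b onto floor
drop 1:a onto {0:b}
drop 2:a onto {1:a}
drop 3:a onto {2:a}
drop 4:a onto {3:a}
drop 5:e onto {0:b}
drop 6:a onto {4:a}
drop 7:b onto {5:e, 6:a}
ground layer = {0:b}
drop-orders for the pieces not yet dropped (sum over which currently-grounded one goes next):
  1 to go: {7} 1
  2 to go: {5,7} 1  {6,7} 1
  3 to go: {4,6,7} 1  {5,6,7} 2
  4 to go: {3,4,6,7} 1  {4,5,6,7} 3
  5 to go: {2,3,4,6,7} 1  {3,4,5,6,7} 4
  6 to go: {1,2,3,4,6,7} 1  {2,3,4,5,6,7} 5
  if 0:b drops first: 6 orders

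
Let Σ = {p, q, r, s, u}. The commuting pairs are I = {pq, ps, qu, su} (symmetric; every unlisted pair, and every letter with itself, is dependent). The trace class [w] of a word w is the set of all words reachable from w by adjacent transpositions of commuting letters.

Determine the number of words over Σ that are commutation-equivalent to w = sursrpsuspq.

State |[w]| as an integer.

40

0(s) covers ∅
1(u) covers ∅
2(r) covers 0:s, 1:u
3(s) covers 2:r
4(r) covers 3:s
5(p) covers 4:r
6(s) covers 4:r
7(u) covers 5:p
8(s) covers 6:s
9(p) covers 7:u
10(q) covers 8:s
floor of heap: 0:s, 1:u
completions by unplaced set U, small U first (add the entries for U minus each lowest piece of U):
  |U|=1: {9}:1  {10}:1
  |U|=2: {7,9}:1  {8,10}:1  {9,10}:2
  |U|=3: {5,7,9}:1  {6,8,10}:1  {7,9,10}:3  {8,9,10}:3
  |U|=4: {5,7,9,10}:4  {6,8,9,10}:4  {7,8,9,10}:6
  |U|=5: {5,7,8,9,10}:10  {6,7,8,9,10}:10
  |U|=6: {5,6,7,8,9,10}:20
  |U|=7: {4,5,6,7,8,9,10}:20
  |U|=8: {3,4,5,6,7,8,9,10}:20
  |U|=9: {2,3,4,5,6,7,8,9,10}:20
  start at 0(s): 20
  start at 1(u): 20
sum over floor = 40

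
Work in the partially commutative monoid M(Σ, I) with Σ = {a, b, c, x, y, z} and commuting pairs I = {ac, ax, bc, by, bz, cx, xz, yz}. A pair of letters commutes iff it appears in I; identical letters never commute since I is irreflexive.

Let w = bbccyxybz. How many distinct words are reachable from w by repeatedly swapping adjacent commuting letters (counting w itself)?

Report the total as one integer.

0(b) covers ∅
1(b) covers 0:b
2(c) covers ∅
3(c) covers 2:c
4(y) covers 3:c
5(x) covers 1:b, 4:y
6(y) covers 5:x
7(b) covers 5:x
8(z) covers 3:c
floor of heap: 0:b, 2:c
completions by unplaced set U, small U first (add the entries for U minus each lowest piece of U):
  |U|=1: {6}:1  {7}:1  {8}:1
  |U|=2: {6,7}:2  {6,8}:2  {7,8}:2
  |U|=3: {5,6,7}:2  {6,7,8}:6
  |U|=4: {1,5,6,7}:2  {4,5,6,7}:2  {5,6,7,8}:8
  |U|=5: {0,1,5,6,7}:2  {1,4,5,6,7}:4  {1,5,6,7,8}:10  {4,5,6,7,8}:10
  |U|=6: {0,1,4,5,6,7}:6  {0,1,5,6,7,8}:12  {1,4,5,6,7,8}:24  {3,4,5,6,7,8}:10
  |U|=7: {0,1,4,5,6,7,8}:42  {1,3,4,5,6,7,8}:34  {2,3,4,5,6,7,8}:10
  start at 0(b): 44
  start at 2(c): 76
sum over floor = 120

120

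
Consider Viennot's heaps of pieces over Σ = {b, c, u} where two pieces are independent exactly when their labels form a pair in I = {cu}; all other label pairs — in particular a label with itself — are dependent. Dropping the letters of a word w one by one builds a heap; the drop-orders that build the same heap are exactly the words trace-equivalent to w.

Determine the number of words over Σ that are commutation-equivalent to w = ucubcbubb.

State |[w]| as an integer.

3

drop 0:u onto floor
drop 1:c onto floor
drop 2:u onto {0:u}
drop 3:b onto {1:c, 2:u}
drop 4:c onto {3:b}
drop 5:b onto {4:c}
drop 6:u onto {5:b}
drop 7:b onto {6:u}
drop 8:b onto {7:b}
ground layer = {0:u, 1:c}
drop-orders for the pieces not yet dropped (sum over which currently-grounded one goes next):
  1 to go: {8} 1
  2 to go: {7,8} 1
  3 to go: {6,7,8} 1
  4 to go: {5,6,7,8} 1
  5 to go: {4,5,6,7,8} 1
  6 to go: {3,4,5,6,7,8} 1
  7 to go: {1,3,4,5,6,7,8} 1  {2,3,4,5,6,7,8} 1
  if 0:u drops first: 2 orders
  if 1:c drops first: 1 orders
heap linearizations: 3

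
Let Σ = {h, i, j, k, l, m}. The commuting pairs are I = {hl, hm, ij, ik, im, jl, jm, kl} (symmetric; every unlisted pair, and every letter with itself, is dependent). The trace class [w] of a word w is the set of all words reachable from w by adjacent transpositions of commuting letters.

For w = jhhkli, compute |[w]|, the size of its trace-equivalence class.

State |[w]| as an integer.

9

0(j) covers ∅
1(h) covers 0:j
2(h) covers 1:h
3(k) covers 2:h
4(l) covers ∅
5(i) covers 2:h, 4:l
floor of heap: 0:j, 4:l
completions by unplaced set U, small U first (add the entries for U minus each lowest piece of U):
  |U|=1: {3}:1  {5}:1
  |U|=2: {3,5}:2  {4,5}:1
  |U|=3: {2,3,5}:2  {3,4,5}:3
  |U|=4: {1,2,3,5}:2  {2,3,4,5}:5
  start at 0(j): 7
  start at 4(l): 2
sum over floor = 9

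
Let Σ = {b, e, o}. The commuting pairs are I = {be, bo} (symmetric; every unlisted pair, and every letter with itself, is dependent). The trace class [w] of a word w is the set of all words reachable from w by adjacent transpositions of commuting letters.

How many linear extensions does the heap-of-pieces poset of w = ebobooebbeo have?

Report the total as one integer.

330

piece 0:e — minimal
piece 1:b — minimal
piece 2:o rests on {0:e}
piece 3:b rests on {1:b}
piece 4:o rests on {2:o}
piece 5:o rests on {4:o}
piece 6:e rests on {5:o}
piece 7:b rests on {3:b}
piece 8:b rests on {7:b}
piece 9:e rests on {6:e}
piece 10:o rests on {9:e}
minimal pieces: {0:e, 1:b}
ways to finish when only these pieces remain (= sum over removing one remaining piece with nothing left below it):
  1 left: {8}→1  {10}→1
  2 left: {7,8}→1  {8,10}→2  {9,10}→1
  3 left: {3,7,8}→1  {6,9,10}→1  {7,8,10}→3  {8,9,10}→3
  4 left: {1,3,7,8}→1  {3,7,8,10}→4  {5,6,9,10}→1  {6,8,9,10}→4  {7,8,9,10}→6
  5 left: {1,3,7,8,10}→5  {3,7,8,9,10}→10  {4,5,6,9,10}→1  {5,6,8,9,10}→5  {6,7,8,9,10}→10
  6 left: {1,3,7,8,9,10}→15  {2,4,5,6,9,10}→1  {3,6,7,8,9,10}→20  {4,5,6,8,9,10}→6  {5,6,7,8,9,10}→15
  7 left: {0,2,4,5,6,9,10}→1  {1,3,6,7,8,9,10}→35  {2,4,5,6,8,9,10}→7  {3,5,6,7,8,9,10}→35  {4,5,6,7,8,9,10}→21
  8 left: {0,2,4,5,6,8,9,10}→8  {1,3,5,6,7,8,9,10}→70  {2,4,5,6,7,8,9,10}→28  {3,4,5,6,7,8,9,10}→56
  9 left: {0,2,4,5,6,7,8,9,10}→36  {1,3,4,5,6,7,8,9,10}→126  {2,3,4,5,6,7,8,9,10}→84
  placing 0:e first → 210 extensions
  placing 1:b first → 120 extensions
total linear extensions = 330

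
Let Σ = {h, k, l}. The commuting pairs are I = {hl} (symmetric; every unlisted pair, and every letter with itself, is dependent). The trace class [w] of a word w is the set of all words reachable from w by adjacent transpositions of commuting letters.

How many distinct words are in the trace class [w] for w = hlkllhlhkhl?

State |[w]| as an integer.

piece 0:h — minimal
piece 1:l — minimal
piece 2:k rests on {0:h, 1:l}
piece 3:l rests on {2:k}
piece 4:l rests on {3:l}
piece 5:h rests on {2:k}
piece 6:l rests on {4:l}
piece 7:h rests on {5:h}
piece 8:k rests on {6:l, 7:h}
piece 9:h rests on {8:k}
piece 10:l rests on {8:k}
minimal pieces: {0:h, 1:l}
ways to finish when only these pieces remain (= sum over removing one remaining piece with nothing left below it):
  1 left: {9}→1  {10}→1
  2 left: {9,10}→2
  3 left: {8,9,10}→2
  4 left: {6,8,9,10}→2  {7,8,9,10}→2
  5 left: {4,6,8,9,10}→2  {5,7,8,9,10}→2  {6,7,8,9,10}→4
  6 left: {3,4,6,8,9,10}→2  {4,6,7,8,9,10}→6  {5,6,7,8,9,10}→6
  7 left: {3,4,6,7,8,9,10}→8  {4,5,6,7,8,9,10}→12
  8 left: {3,4,5,6,7,8,9,10}→20
  9 left: {2,3,4,5,6,7,8,9,10}→20
  placing 0:h first → 20 extensions
  placing 1:l first → 20 extensions
total linear extensions = 40

40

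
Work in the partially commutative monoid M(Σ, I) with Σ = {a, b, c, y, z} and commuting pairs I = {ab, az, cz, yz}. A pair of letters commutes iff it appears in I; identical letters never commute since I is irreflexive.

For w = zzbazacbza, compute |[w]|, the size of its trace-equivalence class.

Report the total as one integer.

85

0(z) covers ∅
1(z) covers 0:z
2(b) covers 1:z
3(a) covers ∅
4(z) covers 2:b
5(a) covers 3:a
6(c) covers 2:b, 5:a
7(b) covers 4:z, 6:c
8(z) covers 7:b
9(a) covers 6:c
floor of heap: 0:z, 3:a
completions by unplaced set U, small U first (add the entries for U minus each lowest piece of U):
  |U|=1: {8}:1  {9}:1
  |U|=2: {7,8}:1  {8,9}:2
  |U|=3: {4,7,8}:1  {7,8,9}:3
  |U|=4: {4,7,8,9}:4  {6,7,8,9}:3
  |U|=5: {4,6,7,8,9}:7  {5,6,7,8,9}:3
  |U|=6: {2,4,6,7,8,9}:7  {3,5,6,7,8,9}:3  {4,5,6,7,8,9}:10
  |U|=7: {1,2,4,6,7,8,9}:7  {2,4,5,6,7,8,9}:17  {3,4,5,6,7,8,9}:13
  |U|=8: {0,1,2,4,6,7,8,9}:7  {1,2,4,5,6,7,8,9}:24  {2,3,4,5,6,7,8,9}:30
  start at 0(z): 54
  start at 3(a): 31
sum over floor = 85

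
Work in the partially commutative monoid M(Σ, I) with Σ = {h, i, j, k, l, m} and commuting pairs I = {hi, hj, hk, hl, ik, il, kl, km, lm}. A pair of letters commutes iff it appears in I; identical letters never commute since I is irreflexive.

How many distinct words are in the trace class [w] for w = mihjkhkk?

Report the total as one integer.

21

piece 0:m — minimal
piece 1:i rests on {0:m}
piece 2:h rests on {0:m}
piece 3:j rests on {1:i}
piece 4:k rests on {3:j}
piece 5:h rests on {2:h}
piece 6:k rests on {4:k}
piece 7:k rests on {6:k}
minimal pieces: {0:m}
ways to finish when only these pieces remain (= sum over removing one remaining piece with nothing left below it):
  1 left: {5}→1  {7}→1
  2 left: {2,5}→1  {5,7}→2  {6,7}→1
  3 left: {2,5,7}→3  {4,6,7}→1  {5,6,7}→3
  4 left: {2,5,6,7}→6  {3,4,6,7}→1  {4,5,6,7}→4
  5 left: {1,3,4,6,7}→1  {2,4,5,6,7}→10  {3,4,5,6,7}→5
  6 left: {1,3,4,5,6,7}→6  {2,3,4,5,6,7}→15
  placing 0:m first → 21 extensions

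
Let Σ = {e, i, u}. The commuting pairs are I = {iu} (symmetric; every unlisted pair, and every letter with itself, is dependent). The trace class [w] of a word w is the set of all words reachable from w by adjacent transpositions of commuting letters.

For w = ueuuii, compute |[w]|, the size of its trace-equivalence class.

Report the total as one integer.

6

drop 0:u onto floor
drop 1:e onto {0:u}
drop 2:u onto {1:e}
drop 3:u onto {2:u}
drop 4:i onto {1:e}
drop 5:i onto {4:i}
ground layer = {0:u}
drop-orders for the pieces not yet dropped (sum over which currently-grounded one goes next):
  1 to go: {3} 1  {5} 1
  2 to go: {2,3} 1  {3,5} 2  {4,5} 1
  3 to go: {2,3,5} 3  {3,4,5} 3
  4 to go: {2,3,4,5} 6
  if 0:u drops first: 6 orders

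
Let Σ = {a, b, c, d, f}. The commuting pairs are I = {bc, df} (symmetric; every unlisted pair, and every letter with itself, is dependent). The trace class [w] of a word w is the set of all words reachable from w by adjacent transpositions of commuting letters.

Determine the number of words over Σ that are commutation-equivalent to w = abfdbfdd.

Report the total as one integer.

0(a) covers ∅
1(b) covers 0:a
2(f) covers 1:b
3(d) covers 1:b
4(b) covers 2:f, 3:d
5(f) covers 4:b
6(d) covers 4:b
7(d) covers 6:d
floor of heap: 0:a
completions by unplaced set U, small U first (add the entries for U minus each lowest piece of U):
  |U|=1: {5}:1  {7}:1
  |U|=2: {5,7}:2  {6,7}:1
  |U|=3: {5,6,7}:3
  |U|=4: {4,5,6,7}:3
  |U|=5: {2,4,5,6,7}:3  {3,4,5,6,7}:3
  |U|=6: {2,3,4,5,6,7}:6
  start at 0(a): 6

6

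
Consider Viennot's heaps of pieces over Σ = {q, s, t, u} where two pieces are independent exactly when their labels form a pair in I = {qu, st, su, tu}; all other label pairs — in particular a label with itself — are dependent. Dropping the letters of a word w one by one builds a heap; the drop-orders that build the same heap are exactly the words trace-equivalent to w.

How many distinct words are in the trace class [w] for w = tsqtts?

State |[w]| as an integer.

0(t) covers ∅
1(s) covers ∅
2(q) covers 0:t, 1:s
3(t) covers 2:q
4(t) covers 3:t
5(s) covers 2:q
floor of heap: 0:t, 1:s
completions by unplaced set U, small U first (add the entries for U minus each lowest piece of U):
  |U|=1: {4}:1  {5}:1
  |U|=2: {3,4}:1  {4,5}:2
  |U|=3: {3,4,5}:3
  |U|=4: {2,3,4,5}:3
  start at 0(t): 3
  start at 1(s): 3
sum over floor = 6

6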